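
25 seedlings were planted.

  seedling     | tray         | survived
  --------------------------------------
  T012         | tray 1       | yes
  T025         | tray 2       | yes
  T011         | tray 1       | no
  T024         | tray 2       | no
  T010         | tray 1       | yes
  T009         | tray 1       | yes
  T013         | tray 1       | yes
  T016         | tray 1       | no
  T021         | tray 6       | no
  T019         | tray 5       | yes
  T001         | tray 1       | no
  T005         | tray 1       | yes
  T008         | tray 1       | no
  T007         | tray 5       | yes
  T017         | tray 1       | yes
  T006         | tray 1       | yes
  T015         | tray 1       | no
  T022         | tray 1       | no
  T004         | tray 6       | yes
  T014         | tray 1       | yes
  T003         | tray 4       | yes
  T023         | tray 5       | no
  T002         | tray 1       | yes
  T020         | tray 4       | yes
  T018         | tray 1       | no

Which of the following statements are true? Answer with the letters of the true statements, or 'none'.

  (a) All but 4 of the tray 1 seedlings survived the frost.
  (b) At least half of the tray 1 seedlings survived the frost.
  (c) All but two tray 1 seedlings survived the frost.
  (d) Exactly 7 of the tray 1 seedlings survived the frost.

|A| = 16, |A ∩ B| = 9, |A ∖ B| = 7.
(a) |A ∖ B| = 4: fails.
(b) |A ∩ B| ≥ |A ∖ B|: holds.
(c) |A ∖ B| = 2: fails.
(d) |A ∩ B| = 7: fails.

(b)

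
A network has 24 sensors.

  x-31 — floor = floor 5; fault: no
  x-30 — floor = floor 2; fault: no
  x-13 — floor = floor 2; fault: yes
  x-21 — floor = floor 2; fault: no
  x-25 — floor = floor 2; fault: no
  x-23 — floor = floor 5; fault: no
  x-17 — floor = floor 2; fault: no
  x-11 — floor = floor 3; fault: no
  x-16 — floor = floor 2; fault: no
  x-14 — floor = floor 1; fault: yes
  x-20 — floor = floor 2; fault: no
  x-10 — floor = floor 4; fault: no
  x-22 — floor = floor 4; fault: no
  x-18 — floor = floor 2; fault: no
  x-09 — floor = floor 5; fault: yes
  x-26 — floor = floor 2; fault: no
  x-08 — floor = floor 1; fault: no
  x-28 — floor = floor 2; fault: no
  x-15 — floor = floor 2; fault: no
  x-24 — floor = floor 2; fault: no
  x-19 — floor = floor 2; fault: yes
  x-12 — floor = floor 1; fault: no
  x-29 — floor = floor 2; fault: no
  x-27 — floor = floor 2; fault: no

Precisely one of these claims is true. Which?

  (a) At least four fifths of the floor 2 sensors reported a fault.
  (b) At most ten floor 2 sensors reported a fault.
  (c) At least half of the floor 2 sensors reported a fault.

|A| = 15, |A ∩ B| = 2, |A ∖ B| = 13.
(a) requires |A ∩ B| / |A| ≥ 4/5: false.
(b) requires |A ∩ B| ≤ 10: true.
(c) requires |A ∩ B| ≥ |A ∖ B|: false.

(b)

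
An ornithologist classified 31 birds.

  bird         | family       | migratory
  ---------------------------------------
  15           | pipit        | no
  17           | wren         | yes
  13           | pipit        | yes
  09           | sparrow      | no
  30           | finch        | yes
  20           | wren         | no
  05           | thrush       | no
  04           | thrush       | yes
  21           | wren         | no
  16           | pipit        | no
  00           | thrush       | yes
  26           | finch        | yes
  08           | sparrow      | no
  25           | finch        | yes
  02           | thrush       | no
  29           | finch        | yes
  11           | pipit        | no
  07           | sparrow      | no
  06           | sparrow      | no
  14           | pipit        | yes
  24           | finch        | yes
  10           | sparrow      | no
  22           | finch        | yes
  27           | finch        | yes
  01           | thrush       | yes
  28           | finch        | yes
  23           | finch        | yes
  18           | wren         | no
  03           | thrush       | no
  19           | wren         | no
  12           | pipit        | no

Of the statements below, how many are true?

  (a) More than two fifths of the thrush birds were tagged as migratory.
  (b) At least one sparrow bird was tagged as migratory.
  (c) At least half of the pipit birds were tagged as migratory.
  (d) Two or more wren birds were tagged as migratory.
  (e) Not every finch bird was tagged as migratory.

1

(a) thrush: |A| = 6, |A ∩ B| = 3; needs |A ∩ B| / |A| > 2/5 — true.
(b) sparrow: |A| = 5, |A ∩ B| = 0; needs A ∩ B ≠ ∅ (|A ∩ B| ≥ 1) — false.
(c) pipit: |A| = 6, |A ∩ B| = 2; needs |A ∩ B| ≥ |A ∖ B| — false.
(d) wren: |A| = 5, |A ∩ B| = 1; needs |A ∩ B| ≥ 2 — false.
(e) finch: |A| = 9, |A ∩ B| = 9; needs A ⊄ B (|A ∖ B| ≥ 1) — false.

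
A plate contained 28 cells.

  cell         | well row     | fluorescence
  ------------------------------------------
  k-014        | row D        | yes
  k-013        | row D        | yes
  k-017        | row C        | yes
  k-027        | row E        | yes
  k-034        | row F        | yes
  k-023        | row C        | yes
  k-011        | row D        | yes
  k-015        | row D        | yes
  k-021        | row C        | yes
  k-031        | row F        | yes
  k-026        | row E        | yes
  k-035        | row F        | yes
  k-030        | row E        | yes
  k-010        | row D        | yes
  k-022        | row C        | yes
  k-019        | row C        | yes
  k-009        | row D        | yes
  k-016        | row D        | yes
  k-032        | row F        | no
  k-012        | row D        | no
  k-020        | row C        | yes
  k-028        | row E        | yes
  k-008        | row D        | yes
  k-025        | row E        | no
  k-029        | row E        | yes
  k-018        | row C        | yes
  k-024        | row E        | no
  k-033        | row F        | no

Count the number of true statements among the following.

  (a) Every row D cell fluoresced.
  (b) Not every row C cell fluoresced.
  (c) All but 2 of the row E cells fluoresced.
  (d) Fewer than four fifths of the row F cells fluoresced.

2

(a) row D: |A| = 9, |A ∩ B| = 8; needs A ⊆ B, i.e. every element of A is in B (|A ∖ B| = 0) — false.
(b) row C: |A| = 7, |A ∩ B| = 7; needs A ⊄ B (|A ∖ B| ≥ 1) — false.
(c) row E: |A| = 7, |A ∩ B| = 5; needs |A ∖ B| = 2 — true.
(d) row F: |A| = 5, |A ∩ B| = 3; needs |A ∩ B| / |A| < 4/5 — true.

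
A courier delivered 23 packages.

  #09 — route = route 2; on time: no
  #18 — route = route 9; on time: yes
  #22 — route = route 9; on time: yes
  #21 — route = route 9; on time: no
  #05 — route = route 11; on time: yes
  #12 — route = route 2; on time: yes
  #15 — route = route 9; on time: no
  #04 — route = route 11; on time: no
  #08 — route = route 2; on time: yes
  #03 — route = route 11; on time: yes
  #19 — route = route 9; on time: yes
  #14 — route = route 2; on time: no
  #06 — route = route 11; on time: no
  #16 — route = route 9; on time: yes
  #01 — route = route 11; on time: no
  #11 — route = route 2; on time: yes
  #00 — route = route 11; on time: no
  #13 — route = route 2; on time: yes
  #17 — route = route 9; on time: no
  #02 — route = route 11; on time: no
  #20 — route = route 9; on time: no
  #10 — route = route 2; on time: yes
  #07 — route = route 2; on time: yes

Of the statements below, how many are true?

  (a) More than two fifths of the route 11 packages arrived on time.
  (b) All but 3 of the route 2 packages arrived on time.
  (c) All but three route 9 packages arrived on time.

0

(a) route 11: |A| = 7, |A ∩ B| = 2; needs |A ∩ B| / |A| > 2/5 — false.
(b) route 2: |A| = 8, |A ∩ B| = 6; needs |A ∖ B| = 3 — false.
(c) route 9: |A| = 8, |A ∩ B| = 4; needs |A ∖ B| = 3 — false.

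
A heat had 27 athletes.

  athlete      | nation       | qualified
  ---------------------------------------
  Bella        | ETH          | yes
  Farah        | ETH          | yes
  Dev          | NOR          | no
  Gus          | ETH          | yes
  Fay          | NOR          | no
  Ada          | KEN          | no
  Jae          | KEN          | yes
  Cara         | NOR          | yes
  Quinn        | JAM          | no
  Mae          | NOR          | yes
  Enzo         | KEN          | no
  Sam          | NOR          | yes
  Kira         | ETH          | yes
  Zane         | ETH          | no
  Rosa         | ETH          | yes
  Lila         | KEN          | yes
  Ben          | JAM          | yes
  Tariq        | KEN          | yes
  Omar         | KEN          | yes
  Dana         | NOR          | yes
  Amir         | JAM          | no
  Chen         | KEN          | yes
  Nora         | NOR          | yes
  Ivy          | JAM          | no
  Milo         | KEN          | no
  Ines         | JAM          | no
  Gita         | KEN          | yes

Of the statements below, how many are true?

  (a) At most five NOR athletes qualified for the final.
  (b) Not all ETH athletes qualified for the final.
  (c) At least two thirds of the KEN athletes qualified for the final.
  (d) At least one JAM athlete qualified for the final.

(a) NOR: |A| = 7, |A ∩ B| = 5; needs |A ∩ B| ≤ 5 — true.
(b) ETH: |A| = 6, |A ∩ B| = 5; needs A ⊄ B (|A ∖ B| ≥ 1) — true.
(c) KEN: |A| = 9, |A ∩ B| = 6; needs |A ∩ B| / |A| ≥ 2/3 — true.
(d) JAM: |A| = 5, |A ∩ B| = 1; needs A ∩ B ≠ ∅ (|A ∩ B| ≥ 1) — true.

4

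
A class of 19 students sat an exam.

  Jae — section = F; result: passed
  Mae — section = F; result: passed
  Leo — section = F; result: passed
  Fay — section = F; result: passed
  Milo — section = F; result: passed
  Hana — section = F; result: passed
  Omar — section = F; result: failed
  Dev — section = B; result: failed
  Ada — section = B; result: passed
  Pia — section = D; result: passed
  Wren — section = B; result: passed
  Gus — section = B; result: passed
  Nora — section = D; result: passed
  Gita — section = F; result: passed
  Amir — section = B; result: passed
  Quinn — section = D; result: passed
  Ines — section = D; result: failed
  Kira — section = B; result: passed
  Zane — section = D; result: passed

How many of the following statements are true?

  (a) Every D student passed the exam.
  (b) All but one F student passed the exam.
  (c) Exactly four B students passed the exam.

(a) D: |A| = 5, |A ∩ B| = 4; needs A ⊆ B, i.e. every element of A is in B (|A ∖ B| = 0) — false.
(b) F: |A| = 8, |A ∩ B| = 7; needs |A ∖ B| = 1 — true.
(c) B: |A| = 6, |A ∩ B| = 5; needs |A ∩ B| = 4 — false.

1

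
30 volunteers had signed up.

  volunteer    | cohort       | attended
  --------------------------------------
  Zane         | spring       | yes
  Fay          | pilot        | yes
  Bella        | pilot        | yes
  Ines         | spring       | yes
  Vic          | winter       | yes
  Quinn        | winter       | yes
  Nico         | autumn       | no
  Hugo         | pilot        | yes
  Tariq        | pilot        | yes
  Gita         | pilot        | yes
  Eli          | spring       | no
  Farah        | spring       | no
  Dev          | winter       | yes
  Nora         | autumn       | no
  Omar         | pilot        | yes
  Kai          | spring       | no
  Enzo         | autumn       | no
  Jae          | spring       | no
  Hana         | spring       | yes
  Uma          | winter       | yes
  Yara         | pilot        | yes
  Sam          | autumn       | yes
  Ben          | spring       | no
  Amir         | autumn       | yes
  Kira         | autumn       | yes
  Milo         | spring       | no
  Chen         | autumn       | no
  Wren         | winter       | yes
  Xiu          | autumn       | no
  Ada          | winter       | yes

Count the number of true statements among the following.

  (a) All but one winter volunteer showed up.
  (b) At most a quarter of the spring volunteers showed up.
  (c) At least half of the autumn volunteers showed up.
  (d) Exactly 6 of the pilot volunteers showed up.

0

(a) winter: |A| = 6, |A ∩ B| = 6; needs |A ∖ B| = 1 — false.
(b) spring: |A| = 9, |A ∩ B| = 3; needs |A ∩ B| / |A| ≤ 1/4 — false.
(c) autumn: |A| = 8, |A ∩ B| = 3; needs |A ∩ B| ≥ |A ∖ B| — false.
(d) pilot: |A| = 7, |A ∩ B| = 7; needs |A ∩ B| = 6 — false.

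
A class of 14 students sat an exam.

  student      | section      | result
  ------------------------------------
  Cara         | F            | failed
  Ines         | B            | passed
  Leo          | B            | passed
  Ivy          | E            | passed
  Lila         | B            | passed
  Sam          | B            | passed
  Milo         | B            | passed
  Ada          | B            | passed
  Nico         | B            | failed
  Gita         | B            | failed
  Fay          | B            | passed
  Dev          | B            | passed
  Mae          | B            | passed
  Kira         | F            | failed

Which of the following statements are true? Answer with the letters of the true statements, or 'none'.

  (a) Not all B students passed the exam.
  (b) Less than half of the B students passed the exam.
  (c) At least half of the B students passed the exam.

|A| = 11, |A ∩ B| = 9, |A ∖ B| = 2.
(a) A ⊄ B (|A ∖ B| ≥ 1): holds.
(b) |A ∩ B| < |A ∖ B|: fails.
(c) |A ∩ B| ≥ |A ∖ B|: holds.

(a), (c)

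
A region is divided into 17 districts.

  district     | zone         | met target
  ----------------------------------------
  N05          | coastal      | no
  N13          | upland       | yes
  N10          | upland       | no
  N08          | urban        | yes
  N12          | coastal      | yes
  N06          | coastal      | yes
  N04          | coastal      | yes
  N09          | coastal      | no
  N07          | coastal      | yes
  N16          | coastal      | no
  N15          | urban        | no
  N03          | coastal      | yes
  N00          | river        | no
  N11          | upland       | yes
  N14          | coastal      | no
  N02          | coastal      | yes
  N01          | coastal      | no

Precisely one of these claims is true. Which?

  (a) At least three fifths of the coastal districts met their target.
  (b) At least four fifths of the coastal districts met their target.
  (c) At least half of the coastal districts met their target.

|A| = 11, |A ∩ B| = 6, |A ∖ B| = 5.
(a) requires |A ∩ B| / |A| ≥ 3/5: false.
(b) requires |A ∩ B| / |A| ≥ 4/5: false.
(c) requires |A ∩ B| ≥ |A ∖ B|: true.

(c)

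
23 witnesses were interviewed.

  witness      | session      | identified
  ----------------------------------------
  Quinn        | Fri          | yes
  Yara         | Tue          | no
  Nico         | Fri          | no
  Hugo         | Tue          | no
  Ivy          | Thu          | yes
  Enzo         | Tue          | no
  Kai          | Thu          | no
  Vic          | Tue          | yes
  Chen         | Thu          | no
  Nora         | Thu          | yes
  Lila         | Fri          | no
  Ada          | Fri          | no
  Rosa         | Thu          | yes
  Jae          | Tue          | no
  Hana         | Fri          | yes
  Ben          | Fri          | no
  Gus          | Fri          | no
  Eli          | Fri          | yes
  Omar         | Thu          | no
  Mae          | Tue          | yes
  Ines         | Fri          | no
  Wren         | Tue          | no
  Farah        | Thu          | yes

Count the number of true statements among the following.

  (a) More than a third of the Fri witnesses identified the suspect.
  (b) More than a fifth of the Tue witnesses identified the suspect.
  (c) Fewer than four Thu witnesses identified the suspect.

1

(a) Fri: |A| = 9, |A ∩ B| = 3; needs |A ∩ B| / |A| > 1/3 — false.
(b) Tue: |A| = 7, |A ∩ B| = 2; needs |A ∩ B| / |A| > 1/5 — true.
(c) Thu: |A| = 7, |A ∩ B| = 4; needs |A ∩ B| < 4 — false.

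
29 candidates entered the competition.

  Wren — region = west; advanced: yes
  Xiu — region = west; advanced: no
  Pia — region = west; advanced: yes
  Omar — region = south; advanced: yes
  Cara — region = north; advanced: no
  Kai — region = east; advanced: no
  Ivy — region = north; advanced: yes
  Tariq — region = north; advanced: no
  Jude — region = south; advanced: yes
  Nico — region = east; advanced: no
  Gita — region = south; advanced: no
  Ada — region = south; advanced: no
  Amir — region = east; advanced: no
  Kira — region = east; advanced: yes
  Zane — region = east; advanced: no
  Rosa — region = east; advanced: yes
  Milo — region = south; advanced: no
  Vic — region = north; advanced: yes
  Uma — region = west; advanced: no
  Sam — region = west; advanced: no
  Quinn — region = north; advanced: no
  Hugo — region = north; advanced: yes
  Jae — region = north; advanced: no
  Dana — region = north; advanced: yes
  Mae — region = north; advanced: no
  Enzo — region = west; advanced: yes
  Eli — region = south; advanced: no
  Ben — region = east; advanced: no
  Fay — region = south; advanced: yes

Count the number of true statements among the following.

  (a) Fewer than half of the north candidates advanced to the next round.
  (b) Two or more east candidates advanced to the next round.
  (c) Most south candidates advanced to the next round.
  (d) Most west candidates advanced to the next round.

(a) north: |A| = 9, |A ∩ B| = 4; needs |A ∩ B| < |A ∖ B| — true.
(b) east: |A| = 7, |A ∩ B| = 2; needs |A ∩ B| ≥ 2 — true.
(c) south: |A| = 7, |A ∩ B| = 3; needs |A ∩ B| > |A ∖ B| — false.
(d) west: |A| = 6, |A ∩ B| = 3; needs |A ∩ B| > |A ∖ B| — false.

2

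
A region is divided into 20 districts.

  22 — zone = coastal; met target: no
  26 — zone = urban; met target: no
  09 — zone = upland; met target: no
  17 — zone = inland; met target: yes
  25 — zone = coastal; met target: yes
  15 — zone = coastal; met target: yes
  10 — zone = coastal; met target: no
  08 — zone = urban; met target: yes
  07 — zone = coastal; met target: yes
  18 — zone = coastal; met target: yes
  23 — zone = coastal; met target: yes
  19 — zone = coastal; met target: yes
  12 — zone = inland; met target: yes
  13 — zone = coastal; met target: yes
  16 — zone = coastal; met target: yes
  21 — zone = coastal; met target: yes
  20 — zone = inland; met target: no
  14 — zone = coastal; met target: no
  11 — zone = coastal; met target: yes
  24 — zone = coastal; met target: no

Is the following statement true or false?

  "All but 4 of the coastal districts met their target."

'All but 4 of the coastal districts met their target' holds iff |A ∖ B| = 4.
A (the restrictor) = {22, 25, 15, 10, 07, 18, 23, 19, 13, 16, 21, 14, 11, 24}, |A| = 14.
A ∖ B = {22, 10, 14, 24}, so |A ∖ B| = 4.
|A ∖ B| = 4, so the statement is true.

True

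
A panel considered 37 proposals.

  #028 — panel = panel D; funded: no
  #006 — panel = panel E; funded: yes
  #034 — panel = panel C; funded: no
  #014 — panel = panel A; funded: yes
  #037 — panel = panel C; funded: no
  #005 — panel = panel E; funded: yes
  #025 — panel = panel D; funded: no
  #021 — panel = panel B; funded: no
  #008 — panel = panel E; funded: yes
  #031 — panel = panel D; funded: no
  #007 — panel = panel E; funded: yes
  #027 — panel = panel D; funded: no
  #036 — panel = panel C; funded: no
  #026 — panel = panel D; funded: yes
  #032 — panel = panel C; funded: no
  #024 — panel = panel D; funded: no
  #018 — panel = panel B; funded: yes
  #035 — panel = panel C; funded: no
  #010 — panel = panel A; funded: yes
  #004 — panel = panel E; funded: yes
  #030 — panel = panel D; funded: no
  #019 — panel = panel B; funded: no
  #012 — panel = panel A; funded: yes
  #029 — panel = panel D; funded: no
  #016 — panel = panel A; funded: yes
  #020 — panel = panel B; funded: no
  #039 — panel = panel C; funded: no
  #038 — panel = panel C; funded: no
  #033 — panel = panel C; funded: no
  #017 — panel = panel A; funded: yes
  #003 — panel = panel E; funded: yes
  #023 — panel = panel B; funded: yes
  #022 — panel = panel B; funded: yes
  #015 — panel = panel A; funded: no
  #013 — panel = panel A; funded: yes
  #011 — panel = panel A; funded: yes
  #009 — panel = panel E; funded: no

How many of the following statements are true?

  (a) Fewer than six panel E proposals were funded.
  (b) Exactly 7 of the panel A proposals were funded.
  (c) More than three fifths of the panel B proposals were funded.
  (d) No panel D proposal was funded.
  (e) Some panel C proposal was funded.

(a) panel E: |A| = 7, |A ∩ B| = 6; needs |A ∩ B| < 6 — false.
(b) panel A: |A| = 8, |A ∩ B| = 7; needs |A ∩ B| = 7 — true.
(c) panel B: |A| = 6, |A ∩ B| = 3; needs |A ∩ B| / |A| > 3/5 — false.
(d) panel D: |A| = 8, |A ∩ B| = 1; needs A ∩ B = ∅ (|A ∩ B| = 0) — false.
(e) panel C: |A| = 8, |A ∩ B| = 0; needs A ∩ B ≠ ∅ (|A ∩ B| ≥ 1) — false.

1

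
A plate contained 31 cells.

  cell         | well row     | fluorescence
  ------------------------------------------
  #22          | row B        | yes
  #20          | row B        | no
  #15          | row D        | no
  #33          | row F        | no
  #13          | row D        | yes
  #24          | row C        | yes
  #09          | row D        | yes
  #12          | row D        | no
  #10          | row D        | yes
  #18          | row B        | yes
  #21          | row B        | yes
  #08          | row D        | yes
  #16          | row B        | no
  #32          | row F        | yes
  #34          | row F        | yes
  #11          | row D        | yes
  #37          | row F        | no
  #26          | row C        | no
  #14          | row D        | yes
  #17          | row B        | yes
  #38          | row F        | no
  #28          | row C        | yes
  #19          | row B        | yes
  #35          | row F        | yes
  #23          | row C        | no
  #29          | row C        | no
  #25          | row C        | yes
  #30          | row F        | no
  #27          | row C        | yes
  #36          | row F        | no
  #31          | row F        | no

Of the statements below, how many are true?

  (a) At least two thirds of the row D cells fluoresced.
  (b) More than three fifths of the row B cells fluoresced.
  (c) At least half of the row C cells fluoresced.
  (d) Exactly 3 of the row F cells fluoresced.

(a) row D: |A| = 8, |A ∩ B| = 6; needs |A ∩ B| / |A| ≥ 2/3 — true.
(b) row B: |A| = 7, |A ∩ B| = 5; needs |A ∩ B| / |A| > 3/5 — true.
(c) row C: |A| = 7, |A ∩ B| = 4; needs |A ∩ B| ≥ |A ∖ B| — true.
(d) row F: |A| = 9, |A ∩ B| = 3; needs |A ∩ B| = 3 — true.

4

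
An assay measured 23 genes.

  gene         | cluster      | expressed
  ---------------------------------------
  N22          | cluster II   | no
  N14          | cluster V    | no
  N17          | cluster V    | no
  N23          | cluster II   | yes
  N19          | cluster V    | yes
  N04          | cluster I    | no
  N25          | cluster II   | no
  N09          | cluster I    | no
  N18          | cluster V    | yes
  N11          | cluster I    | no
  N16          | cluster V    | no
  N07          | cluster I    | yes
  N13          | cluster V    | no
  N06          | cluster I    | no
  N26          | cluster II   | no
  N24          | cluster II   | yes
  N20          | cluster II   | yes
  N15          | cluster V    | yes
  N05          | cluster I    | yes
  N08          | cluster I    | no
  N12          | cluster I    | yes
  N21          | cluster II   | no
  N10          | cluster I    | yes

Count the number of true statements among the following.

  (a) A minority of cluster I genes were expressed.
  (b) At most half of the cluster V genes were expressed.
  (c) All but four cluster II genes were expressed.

3

(a) cluster I: |A| = 9, |A ∩ B| = 4; needs |A ∩ B| < |A ∖ B| — true.
(b) cluster V: |A| = 7, |A ∩ B| = 3; needs |A ∩ B| ≤ |A ∖ B| — true.
(c) cluster II: |A| = 7, |A ∩ B| = 3; needs |A ∖ B| = 4 — true.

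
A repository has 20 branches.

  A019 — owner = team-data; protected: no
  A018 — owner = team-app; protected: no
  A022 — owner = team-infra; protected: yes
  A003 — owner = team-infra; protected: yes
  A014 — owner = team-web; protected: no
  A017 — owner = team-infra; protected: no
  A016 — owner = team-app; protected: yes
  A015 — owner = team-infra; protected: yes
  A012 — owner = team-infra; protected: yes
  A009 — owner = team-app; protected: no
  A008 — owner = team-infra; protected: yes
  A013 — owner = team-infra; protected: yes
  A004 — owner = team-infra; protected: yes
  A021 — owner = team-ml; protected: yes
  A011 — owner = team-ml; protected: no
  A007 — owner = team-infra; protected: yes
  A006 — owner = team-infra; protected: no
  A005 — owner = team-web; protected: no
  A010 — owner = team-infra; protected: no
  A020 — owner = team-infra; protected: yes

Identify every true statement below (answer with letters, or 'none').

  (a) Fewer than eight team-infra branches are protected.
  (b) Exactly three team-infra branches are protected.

none

|A| = 12, |A ∩ B| = 9, |A ∖ B| = 3.
(a) |A ∩ B| < 8: fails.
(b) |A ∩ B| = 3: fails.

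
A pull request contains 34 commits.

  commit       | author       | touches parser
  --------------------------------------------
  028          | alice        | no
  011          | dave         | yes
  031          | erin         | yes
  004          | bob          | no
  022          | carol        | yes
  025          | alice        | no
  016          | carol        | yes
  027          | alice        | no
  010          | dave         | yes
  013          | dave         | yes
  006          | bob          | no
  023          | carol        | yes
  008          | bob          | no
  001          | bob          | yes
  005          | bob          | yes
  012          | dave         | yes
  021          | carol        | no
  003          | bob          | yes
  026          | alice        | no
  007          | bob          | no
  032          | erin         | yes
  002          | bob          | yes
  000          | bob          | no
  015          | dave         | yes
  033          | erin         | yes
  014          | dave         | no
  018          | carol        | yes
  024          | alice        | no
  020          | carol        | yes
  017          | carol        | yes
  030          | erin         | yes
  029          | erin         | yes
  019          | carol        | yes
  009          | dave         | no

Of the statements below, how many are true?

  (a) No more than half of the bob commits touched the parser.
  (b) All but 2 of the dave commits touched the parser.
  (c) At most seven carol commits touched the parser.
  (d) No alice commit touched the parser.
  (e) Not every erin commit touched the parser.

(a) bob: |A| = 9, |A ∩ B| = 4; needs |A ∩ B| ≤ |A ∖ B| — true.
(b) dave: |A| = 7, |A ∩ B| = 5; needs |A ∖ B| = 2 — true.
(c) carol: |A| = 8, |A ∩ B| = 7; needs |A ∩ B| ≤ 7 — true.
(d) alice: |A| = 5, |A ∩ B| = 0; needs A ∩ B = ∅ (|A ∩ B| = 0) — true.
(e) erin: |A| = 5, |A ∩ B| = 5; needs A ⊄ B (|A ∖ B| ≥ 1) — false.

4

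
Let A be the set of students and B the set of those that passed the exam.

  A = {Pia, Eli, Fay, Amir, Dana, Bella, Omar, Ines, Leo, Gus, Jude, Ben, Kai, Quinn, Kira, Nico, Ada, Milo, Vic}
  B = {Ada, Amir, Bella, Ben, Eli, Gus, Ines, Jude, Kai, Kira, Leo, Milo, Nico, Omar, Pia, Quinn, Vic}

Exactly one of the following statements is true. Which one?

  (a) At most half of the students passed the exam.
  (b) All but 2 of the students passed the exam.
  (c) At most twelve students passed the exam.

|A| = 19, |A ∩ B| = 17, |A ∖ B| = 2.
(a) requires |A ∩ B| ≤ |A ∖ B|: false.
(b) requires |A ∖ B| = 2: true.
(c) requires |A ∩ B| ≤ 12: false.

(b)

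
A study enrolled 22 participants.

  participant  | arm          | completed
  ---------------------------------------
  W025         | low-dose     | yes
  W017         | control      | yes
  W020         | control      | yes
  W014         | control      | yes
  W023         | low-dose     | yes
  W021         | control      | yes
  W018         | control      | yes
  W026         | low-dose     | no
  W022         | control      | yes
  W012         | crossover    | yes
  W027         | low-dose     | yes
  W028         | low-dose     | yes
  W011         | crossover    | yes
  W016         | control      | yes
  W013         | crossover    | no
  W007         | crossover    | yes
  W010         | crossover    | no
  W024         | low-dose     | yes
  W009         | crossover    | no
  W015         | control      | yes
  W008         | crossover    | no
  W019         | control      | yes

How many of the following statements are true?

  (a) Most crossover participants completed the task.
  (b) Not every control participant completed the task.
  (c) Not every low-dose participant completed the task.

1

(a) crossover: |A| = 7, |A ∩ B| = 3; needs |A ∩ B| > |A ∖ B| — false.
(b) control: |A| = 9, |A ∩ B| = 9; needs A ⊄ B (|A ∖ B| ≥ 1) — false.
(c) low-dose: |A| = 6, |A ∩ B| = 5; needs A ⊄ B (|A ∖ B| ≥ 1) — true.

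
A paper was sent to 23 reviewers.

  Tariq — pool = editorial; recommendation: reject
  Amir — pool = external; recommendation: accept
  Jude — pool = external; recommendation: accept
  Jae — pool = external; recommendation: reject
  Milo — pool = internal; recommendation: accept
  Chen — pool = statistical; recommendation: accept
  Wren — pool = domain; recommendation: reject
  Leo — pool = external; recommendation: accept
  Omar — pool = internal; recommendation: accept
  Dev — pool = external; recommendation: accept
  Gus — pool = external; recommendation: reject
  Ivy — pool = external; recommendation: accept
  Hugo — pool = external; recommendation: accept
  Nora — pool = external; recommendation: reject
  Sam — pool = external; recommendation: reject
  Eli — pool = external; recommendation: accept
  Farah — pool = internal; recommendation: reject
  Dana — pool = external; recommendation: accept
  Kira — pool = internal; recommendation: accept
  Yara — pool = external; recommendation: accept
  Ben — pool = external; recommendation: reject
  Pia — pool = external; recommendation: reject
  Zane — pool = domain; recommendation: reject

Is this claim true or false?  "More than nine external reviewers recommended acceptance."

Truth condition: |A ∩ B| > 9.
|A| = 15, |A ∩ B| = 9, |A ∖ B| = 6.
|A ∩ B| = 9, so the statement is false.

False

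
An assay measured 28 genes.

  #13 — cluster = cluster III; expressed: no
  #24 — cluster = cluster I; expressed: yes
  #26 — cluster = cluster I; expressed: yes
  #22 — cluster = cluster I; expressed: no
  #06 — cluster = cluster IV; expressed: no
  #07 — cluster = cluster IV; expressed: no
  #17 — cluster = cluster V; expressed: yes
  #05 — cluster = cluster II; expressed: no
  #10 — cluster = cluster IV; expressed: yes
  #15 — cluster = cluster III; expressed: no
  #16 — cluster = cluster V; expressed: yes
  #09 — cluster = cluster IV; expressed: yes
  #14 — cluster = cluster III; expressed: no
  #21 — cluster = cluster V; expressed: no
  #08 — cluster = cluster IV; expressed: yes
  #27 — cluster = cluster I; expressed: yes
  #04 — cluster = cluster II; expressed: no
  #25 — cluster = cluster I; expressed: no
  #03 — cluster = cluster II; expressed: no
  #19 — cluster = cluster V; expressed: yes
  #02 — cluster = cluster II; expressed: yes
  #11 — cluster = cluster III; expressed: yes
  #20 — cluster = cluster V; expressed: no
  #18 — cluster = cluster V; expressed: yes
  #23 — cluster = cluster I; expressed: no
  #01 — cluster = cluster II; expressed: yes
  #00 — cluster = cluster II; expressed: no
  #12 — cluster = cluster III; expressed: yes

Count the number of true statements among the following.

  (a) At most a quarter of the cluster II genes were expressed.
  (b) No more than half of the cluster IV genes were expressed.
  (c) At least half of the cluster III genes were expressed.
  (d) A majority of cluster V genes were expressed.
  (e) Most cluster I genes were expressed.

(a) cluster II: |A| = 6, |A ∩ B| = 2; needs |A ∩ B| / |A| ≤ 1/4 — false.
(b) cluster IV: |A| = 5, |A ∩ B| = 3; needs |A ∩ B| ≤ |A ∖ B| — false.
(c) cluster III: |A| = 5, |A ∩ B| = 2; needs |A ∩ B| ≥ |A ∖ B| — false.
(d) cluster V: |A| = 6, |A ∩ B| = 4; needs |A ∩ B| > |A ∖ B| — true.
(e) cluster I: |A| = 6, |A ∩ B| = 3; needs |A ∩ B| > |A ∖ B| — false.

1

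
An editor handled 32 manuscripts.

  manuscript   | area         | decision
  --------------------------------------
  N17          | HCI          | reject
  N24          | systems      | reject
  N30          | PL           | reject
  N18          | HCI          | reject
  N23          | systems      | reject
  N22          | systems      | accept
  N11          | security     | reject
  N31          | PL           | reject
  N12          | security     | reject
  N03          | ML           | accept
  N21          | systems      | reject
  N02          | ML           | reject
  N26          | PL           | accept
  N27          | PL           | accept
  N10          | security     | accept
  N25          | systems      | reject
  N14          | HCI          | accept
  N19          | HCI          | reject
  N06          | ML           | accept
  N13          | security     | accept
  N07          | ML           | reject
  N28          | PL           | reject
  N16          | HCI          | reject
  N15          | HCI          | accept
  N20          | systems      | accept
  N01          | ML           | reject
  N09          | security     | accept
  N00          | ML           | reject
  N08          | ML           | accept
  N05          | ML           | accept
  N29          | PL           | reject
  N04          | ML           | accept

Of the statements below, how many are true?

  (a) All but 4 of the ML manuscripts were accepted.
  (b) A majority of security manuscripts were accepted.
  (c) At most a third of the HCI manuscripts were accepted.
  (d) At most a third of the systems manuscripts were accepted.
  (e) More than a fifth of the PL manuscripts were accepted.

5

(a) ML: |A| = 9, |A ∩ B| = 5; needs |A ∖ B| = 4 — true.
(b) security: |A| = 5, |A ∩ B| = 3; needs |A ∩ B| > |A ∖ B| — true.
(c) HCI: |A| = 6, |A ∩ B| = 2; needs |A ∩ B| / |A| ≤ 1/3 — true.
(d) systems: |A| = 6, |A ∩ B| = 2; needs |A ∩ B| / |A| ≤ 1/3 — true.
(e) PL: |A| = 6, |A ∩ B| = 2; needs |A ∩ B| / |A| > 1/5 — true.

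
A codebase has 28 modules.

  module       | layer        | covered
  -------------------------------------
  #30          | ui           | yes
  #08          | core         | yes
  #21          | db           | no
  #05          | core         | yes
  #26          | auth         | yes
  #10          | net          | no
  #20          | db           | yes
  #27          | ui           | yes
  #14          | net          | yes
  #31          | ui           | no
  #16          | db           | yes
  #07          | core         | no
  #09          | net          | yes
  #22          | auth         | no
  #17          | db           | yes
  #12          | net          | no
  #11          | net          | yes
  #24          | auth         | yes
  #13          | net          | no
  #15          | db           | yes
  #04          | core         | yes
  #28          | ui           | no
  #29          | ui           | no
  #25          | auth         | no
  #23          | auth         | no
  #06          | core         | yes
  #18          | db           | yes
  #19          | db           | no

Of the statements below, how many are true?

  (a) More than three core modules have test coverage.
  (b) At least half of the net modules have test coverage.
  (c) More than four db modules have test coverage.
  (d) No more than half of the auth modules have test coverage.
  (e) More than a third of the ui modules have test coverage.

5

(a) core: |A| = 5, |A ∩ B| = 4; needs |A ∩ B| > 3 — true.
(b) net: |A| = 6, |A ∩ B| = 3; needs |A ∩ B| ≥ |A ∖ B| — true.
(c) db: |A| = 7, |A ∩ B| = 5; needs |A ∩ B| > 4 — true.
(d) auth: |A| = 5, |A ∩ B| = 2; needs |A ∩ B| ≤ |A ∖ B| — true.
(e) ui: |A| = 5, |A ∩ B| = 2; needs |A ∩ B| / |A| > 1/3 — true.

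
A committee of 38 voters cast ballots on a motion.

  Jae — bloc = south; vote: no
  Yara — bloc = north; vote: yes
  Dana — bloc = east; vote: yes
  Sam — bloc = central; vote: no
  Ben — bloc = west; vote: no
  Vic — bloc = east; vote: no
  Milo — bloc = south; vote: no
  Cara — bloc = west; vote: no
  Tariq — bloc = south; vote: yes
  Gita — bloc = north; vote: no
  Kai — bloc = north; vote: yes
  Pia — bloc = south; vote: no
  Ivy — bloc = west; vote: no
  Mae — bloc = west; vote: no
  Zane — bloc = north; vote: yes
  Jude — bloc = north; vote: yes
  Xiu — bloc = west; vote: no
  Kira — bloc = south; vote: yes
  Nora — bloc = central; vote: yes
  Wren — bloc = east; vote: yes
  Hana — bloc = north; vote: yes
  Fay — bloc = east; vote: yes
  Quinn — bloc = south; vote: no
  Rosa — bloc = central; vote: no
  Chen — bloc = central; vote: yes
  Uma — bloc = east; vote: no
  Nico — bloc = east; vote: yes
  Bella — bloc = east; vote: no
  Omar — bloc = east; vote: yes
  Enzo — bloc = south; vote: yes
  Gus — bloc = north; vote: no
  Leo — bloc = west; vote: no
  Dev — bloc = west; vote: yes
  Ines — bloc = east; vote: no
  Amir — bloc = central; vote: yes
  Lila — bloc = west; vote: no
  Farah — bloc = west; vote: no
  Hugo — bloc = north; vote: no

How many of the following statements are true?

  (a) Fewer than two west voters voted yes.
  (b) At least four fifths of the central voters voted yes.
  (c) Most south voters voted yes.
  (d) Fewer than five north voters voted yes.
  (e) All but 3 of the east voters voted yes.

1

(a) west: |A| = 9, |A ∩ B| = 1; needs |A ∩ B| < 2 — true.
(b) central: |A| = 5, |A ∩ B| = 3; needs |A ∩ B| / |A| ≥ 4/5 — false.
(c) south: |A| = 7, |A ∩ B| = 3; needs |A ∩ B| > |A ∖ B| — false.
(d) north: |A| = 8, |A ∩ B| = 5; needs |A ∩ B| < 5 — false.
(e) east: |A| = 9, |A ∩ B| = 5; needs |A ∖ B| = 3 — false.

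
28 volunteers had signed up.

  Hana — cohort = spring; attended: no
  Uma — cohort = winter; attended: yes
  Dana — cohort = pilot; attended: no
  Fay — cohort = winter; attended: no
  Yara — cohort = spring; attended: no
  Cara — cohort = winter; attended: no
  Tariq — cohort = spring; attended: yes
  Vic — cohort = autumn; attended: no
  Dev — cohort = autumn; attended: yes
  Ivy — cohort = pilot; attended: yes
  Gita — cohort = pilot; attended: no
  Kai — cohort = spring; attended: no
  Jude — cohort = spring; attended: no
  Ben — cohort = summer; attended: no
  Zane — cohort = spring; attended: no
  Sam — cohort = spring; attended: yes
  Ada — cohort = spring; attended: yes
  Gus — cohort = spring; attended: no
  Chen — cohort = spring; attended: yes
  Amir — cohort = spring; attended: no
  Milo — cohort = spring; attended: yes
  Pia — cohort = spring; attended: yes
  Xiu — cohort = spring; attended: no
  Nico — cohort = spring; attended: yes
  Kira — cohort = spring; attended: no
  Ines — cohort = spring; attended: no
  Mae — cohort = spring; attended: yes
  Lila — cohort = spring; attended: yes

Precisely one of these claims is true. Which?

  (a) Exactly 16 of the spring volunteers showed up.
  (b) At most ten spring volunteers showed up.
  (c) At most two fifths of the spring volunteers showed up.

|A| = 19, |A ∩ B| = 9, |A ∖ B| = 10.
(a) requires |A ∩ B| = 16: false.
(b) requires |A ∩ B| ≤ 10: true.
(c) requires |A ∩ B| / |A| ≤ 2/5: false.

(b)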